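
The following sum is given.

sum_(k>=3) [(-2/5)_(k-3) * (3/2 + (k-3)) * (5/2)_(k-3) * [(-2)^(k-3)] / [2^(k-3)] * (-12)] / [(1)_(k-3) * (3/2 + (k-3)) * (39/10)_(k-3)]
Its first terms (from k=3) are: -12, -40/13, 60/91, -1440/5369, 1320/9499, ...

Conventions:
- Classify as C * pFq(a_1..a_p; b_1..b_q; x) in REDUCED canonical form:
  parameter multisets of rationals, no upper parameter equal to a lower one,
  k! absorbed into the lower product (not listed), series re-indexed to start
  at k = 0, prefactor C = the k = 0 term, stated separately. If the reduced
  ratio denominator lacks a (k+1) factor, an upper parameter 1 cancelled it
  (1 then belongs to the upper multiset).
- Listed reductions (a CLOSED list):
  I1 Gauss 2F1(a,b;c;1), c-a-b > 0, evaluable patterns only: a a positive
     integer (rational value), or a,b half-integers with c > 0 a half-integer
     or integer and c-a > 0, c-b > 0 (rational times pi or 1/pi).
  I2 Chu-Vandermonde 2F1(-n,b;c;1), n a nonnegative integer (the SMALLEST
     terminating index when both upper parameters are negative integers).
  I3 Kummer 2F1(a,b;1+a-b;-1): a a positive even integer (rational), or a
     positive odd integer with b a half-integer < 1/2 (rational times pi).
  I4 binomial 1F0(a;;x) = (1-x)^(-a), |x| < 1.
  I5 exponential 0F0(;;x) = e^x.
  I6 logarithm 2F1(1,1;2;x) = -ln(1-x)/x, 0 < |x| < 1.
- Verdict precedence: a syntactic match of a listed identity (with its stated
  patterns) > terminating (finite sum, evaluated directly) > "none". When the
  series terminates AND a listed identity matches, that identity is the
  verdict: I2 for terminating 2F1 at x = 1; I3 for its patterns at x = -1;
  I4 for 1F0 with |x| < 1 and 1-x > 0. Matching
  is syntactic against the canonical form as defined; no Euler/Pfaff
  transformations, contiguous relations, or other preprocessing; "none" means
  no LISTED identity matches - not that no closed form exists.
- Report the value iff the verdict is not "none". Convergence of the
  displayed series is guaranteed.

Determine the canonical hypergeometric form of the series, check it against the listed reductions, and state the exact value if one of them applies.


x = -1 here; the reduced form reads 2F1, upper {-2/5, 5/2}, lower {39/10}, C = -12. Verdict: none - at argument -1 the multisets {-2/5, 5/2} ; {39/10} match no listed identity.

First insight: x = (-1) and (1)_k (C = -12, x = -1) is k! itself.
Term ratio: r(k) = (-1) * (k-2/5) (k+5/2) / [(k+39/10) (k+1)] - rational in k. x = (-1); t_0 = -12; negate the roots.


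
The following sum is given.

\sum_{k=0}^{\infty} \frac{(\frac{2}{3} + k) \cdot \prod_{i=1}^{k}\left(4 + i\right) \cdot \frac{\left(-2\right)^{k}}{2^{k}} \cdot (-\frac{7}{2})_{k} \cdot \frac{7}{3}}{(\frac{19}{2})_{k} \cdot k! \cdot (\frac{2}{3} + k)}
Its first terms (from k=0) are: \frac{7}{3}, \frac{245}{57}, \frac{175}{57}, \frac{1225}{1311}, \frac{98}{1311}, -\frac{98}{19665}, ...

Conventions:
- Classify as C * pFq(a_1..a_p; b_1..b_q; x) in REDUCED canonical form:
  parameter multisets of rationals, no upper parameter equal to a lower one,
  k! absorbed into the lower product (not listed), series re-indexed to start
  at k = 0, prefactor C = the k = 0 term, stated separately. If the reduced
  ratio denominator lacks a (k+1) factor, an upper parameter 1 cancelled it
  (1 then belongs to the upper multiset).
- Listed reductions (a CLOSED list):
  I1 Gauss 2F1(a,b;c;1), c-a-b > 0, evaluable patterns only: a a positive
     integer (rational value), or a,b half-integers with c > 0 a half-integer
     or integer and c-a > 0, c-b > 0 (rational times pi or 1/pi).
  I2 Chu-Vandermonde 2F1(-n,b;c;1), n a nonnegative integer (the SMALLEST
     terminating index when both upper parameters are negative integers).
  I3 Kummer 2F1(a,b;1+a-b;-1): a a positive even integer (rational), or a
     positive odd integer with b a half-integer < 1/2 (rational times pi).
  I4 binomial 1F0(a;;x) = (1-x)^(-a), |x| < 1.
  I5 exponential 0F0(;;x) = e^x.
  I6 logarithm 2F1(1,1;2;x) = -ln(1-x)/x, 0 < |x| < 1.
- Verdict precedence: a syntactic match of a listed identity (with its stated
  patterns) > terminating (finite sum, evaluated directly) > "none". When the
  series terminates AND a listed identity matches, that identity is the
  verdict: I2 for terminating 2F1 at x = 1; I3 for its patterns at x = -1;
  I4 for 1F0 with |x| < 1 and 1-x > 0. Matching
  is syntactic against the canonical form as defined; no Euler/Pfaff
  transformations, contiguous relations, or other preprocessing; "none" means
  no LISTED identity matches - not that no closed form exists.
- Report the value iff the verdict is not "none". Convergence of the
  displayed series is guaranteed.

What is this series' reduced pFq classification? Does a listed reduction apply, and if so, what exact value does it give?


The series (x = -1) is 2F1: upper {-\frac{7}{2}, 5}, lower {\frac{19}{2}}, prefactor \frac{7}{3}. Verdict: Kummer's theorem (I3) fires (x = -1; c = \frac{19}{2} equals 1+a-b for upper {-\frac{7}{2}, 5}: listed pattern). Its exact value is \frac{1786785}{524288} \cdot \pi.

Key step: x = -1 and striking the common factor k + 2/3 reduces the term (C = 7/3, x = -1).
Adjacent-term ratio: r(k) = -1 * (k-\frac{7}{2}) (k+5) / [(k+\frac{19}{2}) (k+1)] - rational in k. x = -1; t_0 = \frac{7}{3}; negate the roots.


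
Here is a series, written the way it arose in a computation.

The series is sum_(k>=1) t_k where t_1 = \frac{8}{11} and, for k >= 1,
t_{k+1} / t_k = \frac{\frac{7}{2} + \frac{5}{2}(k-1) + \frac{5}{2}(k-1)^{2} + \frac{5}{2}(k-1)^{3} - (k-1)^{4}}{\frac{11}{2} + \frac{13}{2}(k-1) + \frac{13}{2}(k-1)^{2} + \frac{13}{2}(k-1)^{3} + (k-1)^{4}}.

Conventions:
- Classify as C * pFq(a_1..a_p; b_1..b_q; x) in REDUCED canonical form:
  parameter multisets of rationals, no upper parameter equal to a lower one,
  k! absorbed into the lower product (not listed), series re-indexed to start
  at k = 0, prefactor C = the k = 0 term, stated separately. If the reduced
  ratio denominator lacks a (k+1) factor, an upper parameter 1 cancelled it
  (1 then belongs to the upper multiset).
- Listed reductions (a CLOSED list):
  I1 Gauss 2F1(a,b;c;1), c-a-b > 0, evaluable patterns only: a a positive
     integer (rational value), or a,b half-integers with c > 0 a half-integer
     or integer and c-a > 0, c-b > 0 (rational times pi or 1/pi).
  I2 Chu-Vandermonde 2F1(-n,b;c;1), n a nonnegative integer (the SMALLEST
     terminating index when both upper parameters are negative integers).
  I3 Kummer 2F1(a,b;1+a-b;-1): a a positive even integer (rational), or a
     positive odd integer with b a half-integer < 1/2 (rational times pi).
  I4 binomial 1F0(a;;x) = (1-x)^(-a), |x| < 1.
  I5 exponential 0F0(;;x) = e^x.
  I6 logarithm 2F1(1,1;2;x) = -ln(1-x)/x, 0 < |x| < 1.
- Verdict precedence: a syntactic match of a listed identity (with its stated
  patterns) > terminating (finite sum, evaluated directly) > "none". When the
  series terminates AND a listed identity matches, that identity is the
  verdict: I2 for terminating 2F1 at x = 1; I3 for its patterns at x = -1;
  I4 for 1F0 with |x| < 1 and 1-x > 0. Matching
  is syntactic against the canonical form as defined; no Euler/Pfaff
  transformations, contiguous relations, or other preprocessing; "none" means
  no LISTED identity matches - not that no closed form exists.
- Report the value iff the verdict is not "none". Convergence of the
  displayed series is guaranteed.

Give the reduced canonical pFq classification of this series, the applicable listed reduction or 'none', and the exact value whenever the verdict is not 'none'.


x = -1 here; the reduced form reads 2F1, upper {-\frac{7}{2}, 1}, lower {\frac{11}{2}}, C = \frac{8}{11}. Verdict: Kummer (I3) fires (x = -1; c = \frac{11}{2} equals 1+a-b for upper {-\frac{7}{2}, 1}: listed pattern). Sum: \frac{315}{704} \cdot \pi.

First insight: with t_0 = \frac{8}{11}, cancel k^2 + 1 from the displayed ratio first; then C = 8/11, x = -1.
Term ratio: r(k) = -1 * (k-\frac{7}{2}) (k+1) / [(k+\frac{11}{2}) (k+1)] - rational in k. x = -1; t_0 = \frac{8}{11}; negate the roots.


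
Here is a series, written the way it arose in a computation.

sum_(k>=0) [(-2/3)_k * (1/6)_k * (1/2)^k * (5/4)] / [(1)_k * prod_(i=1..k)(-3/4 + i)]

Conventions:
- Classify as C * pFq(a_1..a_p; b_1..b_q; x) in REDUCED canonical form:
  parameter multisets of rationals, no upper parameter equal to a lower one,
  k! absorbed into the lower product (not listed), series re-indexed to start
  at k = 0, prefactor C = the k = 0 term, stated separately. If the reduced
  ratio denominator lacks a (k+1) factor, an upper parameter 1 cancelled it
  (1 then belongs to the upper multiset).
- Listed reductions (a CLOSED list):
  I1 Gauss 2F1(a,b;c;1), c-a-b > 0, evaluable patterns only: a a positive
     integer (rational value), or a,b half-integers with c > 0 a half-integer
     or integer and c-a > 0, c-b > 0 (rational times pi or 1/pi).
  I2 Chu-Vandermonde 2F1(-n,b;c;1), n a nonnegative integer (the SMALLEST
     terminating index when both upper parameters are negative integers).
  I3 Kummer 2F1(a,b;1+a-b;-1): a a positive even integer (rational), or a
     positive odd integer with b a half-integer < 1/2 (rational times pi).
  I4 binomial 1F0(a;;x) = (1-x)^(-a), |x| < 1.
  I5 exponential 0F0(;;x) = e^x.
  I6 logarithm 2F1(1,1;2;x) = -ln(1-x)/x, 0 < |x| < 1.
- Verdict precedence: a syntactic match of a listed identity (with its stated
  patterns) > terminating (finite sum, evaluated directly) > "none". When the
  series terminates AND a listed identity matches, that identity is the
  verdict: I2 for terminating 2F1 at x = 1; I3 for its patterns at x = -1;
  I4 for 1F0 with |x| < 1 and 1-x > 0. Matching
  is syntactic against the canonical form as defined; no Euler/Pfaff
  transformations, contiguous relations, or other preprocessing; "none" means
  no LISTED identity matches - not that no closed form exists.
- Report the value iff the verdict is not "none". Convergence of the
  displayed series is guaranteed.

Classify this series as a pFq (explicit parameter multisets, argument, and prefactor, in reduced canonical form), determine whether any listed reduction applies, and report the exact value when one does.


With C = 5/4: the canonical form is 2F1(-2/3, 1/6; 1/4; 1/2). Verdict: none - at argument 1/2 the multisets {-2/3, 1/6} ; {1/4} match no listed identity.

Key step: t_0 being 5/4, (1)_k (C = 5/4, x = 1/2) is k! itself.
Ratio: r(k) = (1/2) * (k-2/3) (k+1/6) / [(k+1/4) (k+1)] - rational in k, leading ratio (1/2); with t_0 = 5/4, classification follows.


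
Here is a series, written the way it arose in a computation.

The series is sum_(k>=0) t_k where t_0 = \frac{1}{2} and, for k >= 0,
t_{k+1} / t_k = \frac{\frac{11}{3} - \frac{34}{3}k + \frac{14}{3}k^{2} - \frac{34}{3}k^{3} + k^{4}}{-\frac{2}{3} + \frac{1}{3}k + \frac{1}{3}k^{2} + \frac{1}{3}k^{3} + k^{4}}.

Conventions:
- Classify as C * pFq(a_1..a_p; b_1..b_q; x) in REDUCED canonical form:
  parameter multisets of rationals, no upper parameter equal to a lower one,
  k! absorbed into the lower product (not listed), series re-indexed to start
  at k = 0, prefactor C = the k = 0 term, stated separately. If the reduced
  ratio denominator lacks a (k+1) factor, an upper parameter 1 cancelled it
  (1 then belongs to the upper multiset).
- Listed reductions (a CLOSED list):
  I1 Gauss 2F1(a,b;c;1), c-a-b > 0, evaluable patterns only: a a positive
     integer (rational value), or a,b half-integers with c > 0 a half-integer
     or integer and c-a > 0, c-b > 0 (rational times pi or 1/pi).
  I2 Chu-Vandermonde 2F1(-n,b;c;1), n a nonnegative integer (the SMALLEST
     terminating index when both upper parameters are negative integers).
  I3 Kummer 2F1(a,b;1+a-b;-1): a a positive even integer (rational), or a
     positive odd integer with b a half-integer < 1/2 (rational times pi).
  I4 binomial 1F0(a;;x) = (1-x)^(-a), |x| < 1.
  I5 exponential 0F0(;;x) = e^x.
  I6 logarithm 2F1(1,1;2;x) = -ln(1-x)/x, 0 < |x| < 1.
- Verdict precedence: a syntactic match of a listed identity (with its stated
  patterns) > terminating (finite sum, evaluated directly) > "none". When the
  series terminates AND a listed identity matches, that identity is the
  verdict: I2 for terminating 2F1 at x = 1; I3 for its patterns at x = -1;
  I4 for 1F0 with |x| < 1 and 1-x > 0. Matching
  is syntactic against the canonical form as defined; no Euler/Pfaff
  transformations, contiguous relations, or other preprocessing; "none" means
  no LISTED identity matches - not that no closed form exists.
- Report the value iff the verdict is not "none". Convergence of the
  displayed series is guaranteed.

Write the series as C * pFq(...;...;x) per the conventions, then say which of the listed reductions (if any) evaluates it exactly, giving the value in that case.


Prefactor \frac{1}{2}, argument 1: 2F1 with upper {-11, -\frac{1}{3}} over lower {-\frac{2}{3}}. Verdict (x = 1): the Chu-Vandermonde identity I2 applies (terminating 2F1 at x = 1 with n = 11, b = -1/3, c = -\frac{2}{3}). Hence: \frac{11339}{10640}.

First insight: from the first term \frac{1}{2}: factor the ratio over Q (prefactor 1/2): negated roots = parameters.
Ratio: r(k) = 1 * (k-11) (k-\frac{1}{3}) / [(k-\frac{2}{3}) (k+1)] ; factor over Q: parameters, x = 1, and C = \frac{1}{2}.


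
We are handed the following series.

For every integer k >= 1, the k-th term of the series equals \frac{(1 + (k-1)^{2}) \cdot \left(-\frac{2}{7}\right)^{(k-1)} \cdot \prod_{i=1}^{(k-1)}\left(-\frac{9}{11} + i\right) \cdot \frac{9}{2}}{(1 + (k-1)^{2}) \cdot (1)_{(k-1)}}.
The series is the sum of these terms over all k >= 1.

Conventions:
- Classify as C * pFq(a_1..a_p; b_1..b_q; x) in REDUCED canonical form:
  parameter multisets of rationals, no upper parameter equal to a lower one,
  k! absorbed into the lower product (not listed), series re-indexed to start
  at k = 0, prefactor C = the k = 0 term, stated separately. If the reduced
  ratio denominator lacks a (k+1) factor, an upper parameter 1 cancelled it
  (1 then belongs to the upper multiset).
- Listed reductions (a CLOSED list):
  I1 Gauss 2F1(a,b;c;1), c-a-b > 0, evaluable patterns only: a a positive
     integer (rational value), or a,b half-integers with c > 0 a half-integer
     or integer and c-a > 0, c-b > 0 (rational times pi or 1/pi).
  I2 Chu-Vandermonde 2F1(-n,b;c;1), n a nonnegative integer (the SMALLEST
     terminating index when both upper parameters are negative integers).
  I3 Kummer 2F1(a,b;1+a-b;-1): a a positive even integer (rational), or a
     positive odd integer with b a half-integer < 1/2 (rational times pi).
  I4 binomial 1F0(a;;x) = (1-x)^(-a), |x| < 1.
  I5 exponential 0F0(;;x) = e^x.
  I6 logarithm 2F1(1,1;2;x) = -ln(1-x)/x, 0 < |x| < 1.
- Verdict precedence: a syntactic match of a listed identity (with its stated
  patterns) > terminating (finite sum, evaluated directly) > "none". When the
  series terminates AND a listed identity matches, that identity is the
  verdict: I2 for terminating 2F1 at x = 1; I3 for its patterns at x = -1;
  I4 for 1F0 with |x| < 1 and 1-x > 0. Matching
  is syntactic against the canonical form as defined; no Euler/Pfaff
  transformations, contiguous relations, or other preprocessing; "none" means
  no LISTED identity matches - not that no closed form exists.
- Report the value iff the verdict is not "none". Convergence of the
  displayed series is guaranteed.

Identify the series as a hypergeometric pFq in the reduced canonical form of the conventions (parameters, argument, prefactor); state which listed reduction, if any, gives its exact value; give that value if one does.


Reduced: x = -\frac{2}{7}, 1F0, upper = {\frac{2}{11}}, lower = {-}, C = \frac{9}{2}. Verdict (x = -\frac{2}{7}): binomial (I4) applies (the 1F0 binomial series: exponent -2/11, x = -\frac{2}{7}). Exact value: \frac{9}{2} \cdot \left(\frac{9}{7}\right)^{-\frac{2}{11}}.

First insight: from the first term \frac{9}{2}: (1)_k (C = 9/2) is k! itself.
Step ratio: r(k) = -\frac{2}{7} * (k+\frac{2}{11}) / [(k+1)] - rational in k, leading ratio -\frac{2}{7}; with t_0 = \frac{9}{2}, classification follows.


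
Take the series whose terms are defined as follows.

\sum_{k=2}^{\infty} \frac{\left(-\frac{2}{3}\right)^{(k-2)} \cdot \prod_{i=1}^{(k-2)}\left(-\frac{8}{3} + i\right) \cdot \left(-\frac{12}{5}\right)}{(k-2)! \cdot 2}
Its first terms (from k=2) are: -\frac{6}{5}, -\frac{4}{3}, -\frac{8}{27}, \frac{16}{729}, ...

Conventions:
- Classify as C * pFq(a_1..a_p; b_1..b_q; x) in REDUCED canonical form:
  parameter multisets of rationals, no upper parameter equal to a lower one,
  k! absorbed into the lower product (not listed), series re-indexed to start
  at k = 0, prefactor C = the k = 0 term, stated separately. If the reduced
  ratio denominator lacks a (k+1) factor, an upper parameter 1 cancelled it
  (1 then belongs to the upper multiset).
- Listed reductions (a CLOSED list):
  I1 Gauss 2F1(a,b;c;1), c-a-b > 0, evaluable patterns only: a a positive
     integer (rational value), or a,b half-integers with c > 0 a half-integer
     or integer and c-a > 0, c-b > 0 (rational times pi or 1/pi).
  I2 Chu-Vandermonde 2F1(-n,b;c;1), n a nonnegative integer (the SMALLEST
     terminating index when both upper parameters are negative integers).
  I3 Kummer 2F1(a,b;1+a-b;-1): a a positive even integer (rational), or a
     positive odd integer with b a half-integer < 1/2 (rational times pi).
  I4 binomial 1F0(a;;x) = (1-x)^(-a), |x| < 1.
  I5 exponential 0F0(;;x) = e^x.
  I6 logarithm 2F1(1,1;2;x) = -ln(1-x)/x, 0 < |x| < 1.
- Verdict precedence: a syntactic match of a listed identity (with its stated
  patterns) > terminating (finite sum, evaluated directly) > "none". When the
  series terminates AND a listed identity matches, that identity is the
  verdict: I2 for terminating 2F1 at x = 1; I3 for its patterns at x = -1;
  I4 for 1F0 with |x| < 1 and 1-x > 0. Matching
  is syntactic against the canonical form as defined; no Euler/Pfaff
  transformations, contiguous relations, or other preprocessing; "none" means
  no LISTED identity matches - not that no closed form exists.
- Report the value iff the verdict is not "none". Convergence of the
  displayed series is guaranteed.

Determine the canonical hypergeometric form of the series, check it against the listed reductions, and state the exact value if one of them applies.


x = -\frac{2}{3} here; the reduced form reads 1F0, upper {-\frac{5}{3}}, lower {-}, C = -\frac{6}{5}. Verdict: the I4 binomial reduction fires (the 1F0 binomial series: exponent 5/3, x = -\frac{2}{3}). Its exact value is \left(-\frac{6}{5}\right) \cdot \left(\frac{5}{3}\right)^{\frac{5}{3}}.

Key observation: x = -\frac{2}{3} and the running product (C = -6/5, x = -2/3) telescopes to a rising factorial.
Step ratio: r(k) = -\frac{2}{3} * (k-\frac{5}{3}) / [(k+1)] ; factor over Q: parameters, x = -\frac{2}{3}, and C = -\frac{6}{5}.


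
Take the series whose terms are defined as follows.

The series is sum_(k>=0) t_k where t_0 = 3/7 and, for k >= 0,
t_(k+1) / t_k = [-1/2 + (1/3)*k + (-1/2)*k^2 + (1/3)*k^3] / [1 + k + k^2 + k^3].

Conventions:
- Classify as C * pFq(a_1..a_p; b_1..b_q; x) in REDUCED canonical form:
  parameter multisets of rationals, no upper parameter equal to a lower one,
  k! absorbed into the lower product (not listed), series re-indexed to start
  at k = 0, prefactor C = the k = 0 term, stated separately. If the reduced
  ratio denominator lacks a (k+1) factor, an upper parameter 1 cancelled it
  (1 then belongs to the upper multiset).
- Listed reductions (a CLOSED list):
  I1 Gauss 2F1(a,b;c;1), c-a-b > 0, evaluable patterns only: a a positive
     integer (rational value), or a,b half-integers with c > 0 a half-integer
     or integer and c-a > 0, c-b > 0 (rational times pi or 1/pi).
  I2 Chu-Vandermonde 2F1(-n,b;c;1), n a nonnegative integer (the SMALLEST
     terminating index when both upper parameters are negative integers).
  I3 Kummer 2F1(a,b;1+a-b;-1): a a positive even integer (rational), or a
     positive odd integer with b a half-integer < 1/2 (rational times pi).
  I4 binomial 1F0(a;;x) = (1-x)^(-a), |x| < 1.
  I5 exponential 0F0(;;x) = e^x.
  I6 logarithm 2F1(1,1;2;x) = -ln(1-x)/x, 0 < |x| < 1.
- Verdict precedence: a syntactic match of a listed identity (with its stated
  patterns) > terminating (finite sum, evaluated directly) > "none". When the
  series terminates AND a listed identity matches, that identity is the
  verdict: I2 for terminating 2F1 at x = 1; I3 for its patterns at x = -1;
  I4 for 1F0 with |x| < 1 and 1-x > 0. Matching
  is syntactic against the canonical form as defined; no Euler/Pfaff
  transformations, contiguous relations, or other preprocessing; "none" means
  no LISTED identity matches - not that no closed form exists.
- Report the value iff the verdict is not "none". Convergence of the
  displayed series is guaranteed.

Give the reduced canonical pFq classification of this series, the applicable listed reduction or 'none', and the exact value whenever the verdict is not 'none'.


x = 1/3 here; the reduced form reads 1F0, upper {-3/2}, lower {-}, C = 3/7. Verdict at x = 1/3: the I4 binomial reduction matches (the 1F0 binomial series: exponent 3/2, x = 1/3). Value: (3/7) * (2/3)^(3/2).

Structural cue: with t_0 = 3/7, factor the ratio over Q (C = 3/7): negated roots = parameters.
Consecutive-term ratio: r(k) = (1/3) * (k-3/2) / [(k+1)] - poly over poly, x = (1/3) from leading terms; C = 3/7 at k = 0.


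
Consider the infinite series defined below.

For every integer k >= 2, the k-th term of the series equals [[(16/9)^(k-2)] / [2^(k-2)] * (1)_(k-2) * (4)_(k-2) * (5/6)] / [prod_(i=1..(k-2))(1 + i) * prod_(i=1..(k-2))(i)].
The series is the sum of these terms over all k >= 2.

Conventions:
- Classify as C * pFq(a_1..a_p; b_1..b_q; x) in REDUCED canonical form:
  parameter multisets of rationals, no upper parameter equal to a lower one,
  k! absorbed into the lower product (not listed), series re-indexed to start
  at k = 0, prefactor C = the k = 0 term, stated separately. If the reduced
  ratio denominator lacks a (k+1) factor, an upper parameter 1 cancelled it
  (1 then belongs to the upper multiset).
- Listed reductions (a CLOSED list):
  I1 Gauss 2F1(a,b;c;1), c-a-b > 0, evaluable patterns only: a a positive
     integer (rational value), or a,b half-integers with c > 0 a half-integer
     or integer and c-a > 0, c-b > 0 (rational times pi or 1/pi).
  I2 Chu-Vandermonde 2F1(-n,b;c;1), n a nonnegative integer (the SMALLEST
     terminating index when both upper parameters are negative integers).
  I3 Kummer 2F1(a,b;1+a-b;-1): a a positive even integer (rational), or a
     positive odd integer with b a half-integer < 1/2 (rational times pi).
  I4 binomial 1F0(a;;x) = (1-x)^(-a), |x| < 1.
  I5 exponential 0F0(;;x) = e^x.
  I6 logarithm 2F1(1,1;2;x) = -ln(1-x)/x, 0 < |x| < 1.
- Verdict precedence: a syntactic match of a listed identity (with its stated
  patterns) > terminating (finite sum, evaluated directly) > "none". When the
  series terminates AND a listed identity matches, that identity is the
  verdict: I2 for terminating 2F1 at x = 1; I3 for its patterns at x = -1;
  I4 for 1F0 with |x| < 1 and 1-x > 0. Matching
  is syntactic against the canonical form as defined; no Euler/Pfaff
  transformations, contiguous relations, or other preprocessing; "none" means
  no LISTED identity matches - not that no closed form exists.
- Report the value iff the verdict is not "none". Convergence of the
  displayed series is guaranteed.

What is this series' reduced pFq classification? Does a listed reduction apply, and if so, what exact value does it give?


This is 5/6 * 2F1(1, 4; 2; 8/9) in reduced canonical form. Verdict: none. No listed pattern accepts 2F1(1, 4; 2; 8/9).

Structural cue: x = (8/9) and the lower running product (prefactor 5/6) is a rising factorial.
Step ratio: r(k) = (8/9) * (k+1) (k+4) / [(k+2) (k+1)] - rational; roots negated = parameters, x = (8/9), C = 5/6.


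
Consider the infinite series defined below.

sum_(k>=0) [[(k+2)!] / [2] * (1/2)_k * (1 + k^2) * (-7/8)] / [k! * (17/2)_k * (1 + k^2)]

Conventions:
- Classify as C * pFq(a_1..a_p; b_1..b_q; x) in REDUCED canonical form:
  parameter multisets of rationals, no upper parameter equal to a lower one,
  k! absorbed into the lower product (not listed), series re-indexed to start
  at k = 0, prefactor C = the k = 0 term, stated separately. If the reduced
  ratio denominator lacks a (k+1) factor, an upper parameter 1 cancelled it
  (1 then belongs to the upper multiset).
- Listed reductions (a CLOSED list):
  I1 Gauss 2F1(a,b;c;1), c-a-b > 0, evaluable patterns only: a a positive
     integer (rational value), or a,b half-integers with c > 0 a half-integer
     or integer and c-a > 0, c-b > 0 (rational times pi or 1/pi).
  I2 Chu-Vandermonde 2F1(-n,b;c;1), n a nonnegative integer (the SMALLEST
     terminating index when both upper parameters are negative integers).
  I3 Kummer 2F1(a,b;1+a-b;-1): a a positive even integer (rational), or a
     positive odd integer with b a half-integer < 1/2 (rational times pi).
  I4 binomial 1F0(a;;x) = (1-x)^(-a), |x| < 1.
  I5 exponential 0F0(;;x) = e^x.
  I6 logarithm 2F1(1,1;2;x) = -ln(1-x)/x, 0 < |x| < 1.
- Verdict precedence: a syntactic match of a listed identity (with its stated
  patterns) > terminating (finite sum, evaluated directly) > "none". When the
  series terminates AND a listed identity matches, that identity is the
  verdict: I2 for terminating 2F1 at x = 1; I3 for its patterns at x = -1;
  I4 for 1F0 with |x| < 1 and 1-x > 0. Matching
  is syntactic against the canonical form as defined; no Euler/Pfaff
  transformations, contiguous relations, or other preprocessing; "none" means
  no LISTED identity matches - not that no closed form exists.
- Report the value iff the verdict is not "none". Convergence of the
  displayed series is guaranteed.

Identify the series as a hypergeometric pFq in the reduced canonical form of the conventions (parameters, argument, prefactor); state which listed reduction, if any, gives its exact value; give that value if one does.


At argument 1: a 2F1 with upper {1/2, 3}, lower {17/2}, scaled by C = -7/8. Verdict: Gauss (I1, integer-parameter pattern) fires (x = 1: the Gamma ratio telescopes since c-a-b = 5 > 0 and a = 3 in Z>0). Hence: -143/128.

Structural cue: with t_0 = -7/8, the factor k^2 + 1 cancels (top and bottom), leaving C = -7/8, x = 1.
Consecutive-term ratio: r(k) = 1 * (k+1/2) (k+3) / [(k+17/2) (k+1)] - rational in k. x = 1; t_0 = -7/8; negate the roots.


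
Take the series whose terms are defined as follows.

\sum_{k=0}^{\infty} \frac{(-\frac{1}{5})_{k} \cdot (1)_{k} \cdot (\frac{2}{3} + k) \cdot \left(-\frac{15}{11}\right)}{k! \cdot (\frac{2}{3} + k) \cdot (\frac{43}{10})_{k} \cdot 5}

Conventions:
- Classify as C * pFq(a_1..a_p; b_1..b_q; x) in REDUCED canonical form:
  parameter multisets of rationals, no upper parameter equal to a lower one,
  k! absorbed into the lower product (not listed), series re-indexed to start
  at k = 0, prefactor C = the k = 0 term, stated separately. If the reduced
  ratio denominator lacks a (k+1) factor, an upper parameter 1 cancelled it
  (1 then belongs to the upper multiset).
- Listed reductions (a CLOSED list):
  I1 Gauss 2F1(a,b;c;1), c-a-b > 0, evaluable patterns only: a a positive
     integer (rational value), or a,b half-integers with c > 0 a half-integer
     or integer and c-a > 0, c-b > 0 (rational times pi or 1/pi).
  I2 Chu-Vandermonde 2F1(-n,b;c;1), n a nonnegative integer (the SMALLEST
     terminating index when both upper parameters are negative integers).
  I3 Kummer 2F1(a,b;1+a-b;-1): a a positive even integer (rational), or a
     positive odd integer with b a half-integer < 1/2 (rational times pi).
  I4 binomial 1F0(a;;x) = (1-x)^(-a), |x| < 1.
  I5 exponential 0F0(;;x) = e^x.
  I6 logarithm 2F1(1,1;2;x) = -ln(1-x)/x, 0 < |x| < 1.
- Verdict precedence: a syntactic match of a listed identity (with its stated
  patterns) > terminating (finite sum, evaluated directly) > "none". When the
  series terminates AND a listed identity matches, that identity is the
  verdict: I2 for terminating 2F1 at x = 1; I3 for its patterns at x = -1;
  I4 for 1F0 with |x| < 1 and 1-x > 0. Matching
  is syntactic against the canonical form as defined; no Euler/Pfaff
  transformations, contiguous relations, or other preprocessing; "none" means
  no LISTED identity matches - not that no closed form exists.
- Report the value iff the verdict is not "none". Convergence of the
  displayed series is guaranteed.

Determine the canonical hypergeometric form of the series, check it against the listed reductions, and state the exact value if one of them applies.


Key step: t_0 being -\frac{3}{11}, the constant factors (prefactor -3/11) combine into one prefactor.
Ratio: r(k) = 1 * (k-\frac{1}{5}) (k+1) / [(k+\frac{43}{10}) (k+1)] - rational in k. x = 1; t_0 = -\frac{3}{11}; negate the roots.

This is -\frac{3}{11} * 2F1(-\frac{1}{5}, 1; \frac{43}{10}; 1) in reduced canonical form. Verdict: Gauss's theorem (I1) applies (x = 1: the Gamma ratio telescopes since c-a-b = 7/2 > 0 and a = 1 in Z>0). Exact value: -\frac{9}{35}.


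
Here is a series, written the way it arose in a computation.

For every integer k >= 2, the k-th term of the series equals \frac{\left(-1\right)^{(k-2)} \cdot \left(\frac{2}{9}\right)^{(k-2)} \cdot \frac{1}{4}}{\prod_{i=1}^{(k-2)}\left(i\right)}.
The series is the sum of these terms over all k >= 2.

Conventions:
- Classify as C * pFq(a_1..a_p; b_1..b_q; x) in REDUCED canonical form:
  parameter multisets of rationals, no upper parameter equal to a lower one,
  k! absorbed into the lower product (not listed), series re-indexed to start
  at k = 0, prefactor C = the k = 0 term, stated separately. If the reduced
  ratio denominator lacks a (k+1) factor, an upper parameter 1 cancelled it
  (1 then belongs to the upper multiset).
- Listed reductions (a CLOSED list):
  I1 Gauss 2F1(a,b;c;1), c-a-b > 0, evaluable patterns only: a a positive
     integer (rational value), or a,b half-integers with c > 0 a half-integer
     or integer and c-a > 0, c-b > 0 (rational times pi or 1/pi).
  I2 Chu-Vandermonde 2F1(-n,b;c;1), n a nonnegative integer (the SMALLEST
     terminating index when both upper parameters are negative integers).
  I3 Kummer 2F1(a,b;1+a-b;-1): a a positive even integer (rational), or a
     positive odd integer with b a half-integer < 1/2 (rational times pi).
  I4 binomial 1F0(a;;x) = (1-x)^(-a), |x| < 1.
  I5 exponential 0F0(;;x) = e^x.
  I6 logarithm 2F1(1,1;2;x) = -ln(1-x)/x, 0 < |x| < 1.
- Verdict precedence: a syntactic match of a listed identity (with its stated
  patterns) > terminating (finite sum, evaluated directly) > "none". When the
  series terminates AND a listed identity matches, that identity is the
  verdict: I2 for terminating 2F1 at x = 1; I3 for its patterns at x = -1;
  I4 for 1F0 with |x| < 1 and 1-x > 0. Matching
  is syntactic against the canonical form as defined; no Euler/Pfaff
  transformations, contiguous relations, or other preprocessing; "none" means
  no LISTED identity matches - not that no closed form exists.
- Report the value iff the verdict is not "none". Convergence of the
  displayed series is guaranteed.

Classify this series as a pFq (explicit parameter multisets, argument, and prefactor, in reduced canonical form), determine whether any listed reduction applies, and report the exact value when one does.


At argument -\frac{2}{9}: a 0F0 with upper {-}, lower {-}, scaled by C = \frac{1}{4}. Verdict: exponential (I5) applies (the 0F0 exponential series at x = -\frac{2}{9}). Sum: \frac{1}{4} \cdot e^{-\frac{2}{9}}.

First insight: x = -\frac{2}{9} and the product of the first k integers (prefactor 1/4) is k!.
Step ratio: r(k) = -\frac{2}{9} * 1 / [(k+1)] - poly over poly, x = -\frac{2}{9} from leading terms; C = \frac{1}{4} at k = 0.


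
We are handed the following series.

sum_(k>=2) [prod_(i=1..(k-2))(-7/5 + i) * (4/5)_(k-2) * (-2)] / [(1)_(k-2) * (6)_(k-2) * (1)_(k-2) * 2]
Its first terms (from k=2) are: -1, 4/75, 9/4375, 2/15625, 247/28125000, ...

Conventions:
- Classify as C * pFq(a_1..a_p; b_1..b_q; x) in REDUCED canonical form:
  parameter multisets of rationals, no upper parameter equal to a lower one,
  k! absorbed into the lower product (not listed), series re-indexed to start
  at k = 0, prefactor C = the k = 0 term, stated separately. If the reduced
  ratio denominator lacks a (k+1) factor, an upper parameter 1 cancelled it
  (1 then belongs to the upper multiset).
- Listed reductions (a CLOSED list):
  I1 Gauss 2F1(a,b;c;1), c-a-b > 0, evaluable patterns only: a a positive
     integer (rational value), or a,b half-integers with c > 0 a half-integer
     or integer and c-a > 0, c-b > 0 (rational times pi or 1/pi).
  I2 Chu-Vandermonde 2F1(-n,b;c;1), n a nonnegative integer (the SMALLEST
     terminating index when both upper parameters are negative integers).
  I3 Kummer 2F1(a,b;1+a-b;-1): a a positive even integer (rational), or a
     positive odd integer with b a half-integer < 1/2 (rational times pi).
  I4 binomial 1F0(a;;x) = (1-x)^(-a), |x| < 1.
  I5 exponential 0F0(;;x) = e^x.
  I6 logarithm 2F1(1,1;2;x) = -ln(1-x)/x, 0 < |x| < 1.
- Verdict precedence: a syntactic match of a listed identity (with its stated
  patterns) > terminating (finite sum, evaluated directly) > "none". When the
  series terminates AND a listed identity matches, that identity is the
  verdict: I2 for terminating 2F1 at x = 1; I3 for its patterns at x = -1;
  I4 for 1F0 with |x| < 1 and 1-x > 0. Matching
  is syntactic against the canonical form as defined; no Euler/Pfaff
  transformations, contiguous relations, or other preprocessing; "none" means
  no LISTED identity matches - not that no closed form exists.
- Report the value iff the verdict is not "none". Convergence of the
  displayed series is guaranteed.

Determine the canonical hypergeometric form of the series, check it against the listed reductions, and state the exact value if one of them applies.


Classification (C = -1): 2F2 with upper {-2/5, 4/5}, lower {1, 6}, argument x = 1. Verdict: none - at argument 1 the multisets {-2/5, 4/5} ; {1, 6} match no listed identity.

Key observation: with t_0 = -1, the constant factors (C = -1, x = 1) combine into one prefactor.
Consecutive-term ratio: r(k) = 1 * (k-2/5) (k+4/5) / [(k+1) (k+6) (k+1)] - rational in k. x = 1; t_0 = -1; negate the roots.


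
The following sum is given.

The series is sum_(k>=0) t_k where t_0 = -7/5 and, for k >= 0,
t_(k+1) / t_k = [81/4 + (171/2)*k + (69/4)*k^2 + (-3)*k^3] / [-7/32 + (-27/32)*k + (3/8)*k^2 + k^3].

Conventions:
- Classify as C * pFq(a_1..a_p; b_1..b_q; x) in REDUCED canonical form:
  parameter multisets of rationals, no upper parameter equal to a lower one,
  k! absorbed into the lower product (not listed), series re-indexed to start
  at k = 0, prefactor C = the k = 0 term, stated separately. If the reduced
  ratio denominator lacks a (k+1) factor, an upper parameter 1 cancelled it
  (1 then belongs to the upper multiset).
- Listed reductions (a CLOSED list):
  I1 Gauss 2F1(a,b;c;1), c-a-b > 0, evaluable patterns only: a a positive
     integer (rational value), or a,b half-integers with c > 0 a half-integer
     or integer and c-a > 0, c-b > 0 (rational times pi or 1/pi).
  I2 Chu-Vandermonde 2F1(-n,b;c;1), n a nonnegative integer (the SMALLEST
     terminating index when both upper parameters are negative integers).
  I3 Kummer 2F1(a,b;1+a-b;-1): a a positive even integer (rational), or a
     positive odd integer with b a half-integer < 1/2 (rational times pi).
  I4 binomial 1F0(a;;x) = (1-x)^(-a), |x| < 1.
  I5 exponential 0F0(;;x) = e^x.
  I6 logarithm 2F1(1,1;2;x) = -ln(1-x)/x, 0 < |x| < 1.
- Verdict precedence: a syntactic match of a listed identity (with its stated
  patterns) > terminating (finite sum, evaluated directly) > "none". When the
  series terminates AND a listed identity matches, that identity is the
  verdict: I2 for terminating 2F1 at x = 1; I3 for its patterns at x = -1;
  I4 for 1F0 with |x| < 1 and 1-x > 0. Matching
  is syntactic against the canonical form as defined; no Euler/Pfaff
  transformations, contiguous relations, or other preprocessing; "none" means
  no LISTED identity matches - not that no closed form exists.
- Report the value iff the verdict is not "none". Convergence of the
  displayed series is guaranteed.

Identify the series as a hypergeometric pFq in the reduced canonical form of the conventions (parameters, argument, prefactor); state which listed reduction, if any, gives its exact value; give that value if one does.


With C = -7/5: the canonical form is 2F1(-9, 3; -7/8; -3). Verdict: terminating. With -9 upstairs the series is a 10-term polynomial sum; evaluated term by term. Value: 14462397292317101/3641825.

Key observation: x = (-3) and factor the ratio over Q (C = -7/5): negated roots = parameters.
Ratio: r(k) = (-3) * (k-9) (k+3) / [(k-7/8) (k+1)] ; factor over Q: parameters, x = (-3), and C = -7/5.


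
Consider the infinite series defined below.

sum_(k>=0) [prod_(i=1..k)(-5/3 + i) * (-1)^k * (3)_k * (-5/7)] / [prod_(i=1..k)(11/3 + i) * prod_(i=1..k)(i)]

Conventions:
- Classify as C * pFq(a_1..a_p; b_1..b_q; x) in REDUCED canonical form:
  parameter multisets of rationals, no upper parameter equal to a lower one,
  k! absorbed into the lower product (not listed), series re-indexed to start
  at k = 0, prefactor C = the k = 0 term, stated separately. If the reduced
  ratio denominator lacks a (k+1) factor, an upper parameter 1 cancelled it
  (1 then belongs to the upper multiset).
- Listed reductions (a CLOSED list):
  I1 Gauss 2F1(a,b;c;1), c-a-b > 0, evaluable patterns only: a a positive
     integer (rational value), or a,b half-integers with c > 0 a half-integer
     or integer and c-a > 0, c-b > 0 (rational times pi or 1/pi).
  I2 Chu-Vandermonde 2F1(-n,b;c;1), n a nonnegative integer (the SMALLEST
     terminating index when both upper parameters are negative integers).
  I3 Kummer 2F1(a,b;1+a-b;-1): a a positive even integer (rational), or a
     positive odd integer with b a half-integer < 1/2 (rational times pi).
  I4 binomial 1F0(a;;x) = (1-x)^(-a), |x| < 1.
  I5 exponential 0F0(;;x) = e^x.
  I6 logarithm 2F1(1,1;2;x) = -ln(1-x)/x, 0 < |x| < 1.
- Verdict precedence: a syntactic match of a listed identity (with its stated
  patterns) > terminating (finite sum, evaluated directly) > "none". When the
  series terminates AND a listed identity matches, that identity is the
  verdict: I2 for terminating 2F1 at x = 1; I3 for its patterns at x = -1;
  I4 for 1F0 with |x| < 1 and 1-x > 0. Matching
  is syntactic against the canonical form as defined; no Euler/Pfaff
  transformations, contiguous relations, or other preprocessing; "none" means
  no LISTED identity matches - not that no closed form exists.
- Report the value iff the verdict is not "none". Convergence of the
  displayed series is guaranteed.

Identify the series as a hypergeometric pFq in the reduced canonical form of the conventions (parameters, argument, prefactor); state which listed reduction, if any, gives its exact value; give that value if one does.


The series (x = -1) is 2F1: upper {-2/3, 3}, lower {14/3}, prefactor -5/7. Verdict: none - this 2F1 at x = -1 matches no listed pattern, and upper {-2/3, 3} holds no stopper.

Key observation: x = (-1) and the product of the first k integers (prefactor -5/7) is k!.
Adjacent-term ratio: r(k) = (-1) * (k-2/3) (k+3) / [(k+14/3) (k+1)] - rational in k, leading ratio (-1); with t_0 = -5/7, classification follows.


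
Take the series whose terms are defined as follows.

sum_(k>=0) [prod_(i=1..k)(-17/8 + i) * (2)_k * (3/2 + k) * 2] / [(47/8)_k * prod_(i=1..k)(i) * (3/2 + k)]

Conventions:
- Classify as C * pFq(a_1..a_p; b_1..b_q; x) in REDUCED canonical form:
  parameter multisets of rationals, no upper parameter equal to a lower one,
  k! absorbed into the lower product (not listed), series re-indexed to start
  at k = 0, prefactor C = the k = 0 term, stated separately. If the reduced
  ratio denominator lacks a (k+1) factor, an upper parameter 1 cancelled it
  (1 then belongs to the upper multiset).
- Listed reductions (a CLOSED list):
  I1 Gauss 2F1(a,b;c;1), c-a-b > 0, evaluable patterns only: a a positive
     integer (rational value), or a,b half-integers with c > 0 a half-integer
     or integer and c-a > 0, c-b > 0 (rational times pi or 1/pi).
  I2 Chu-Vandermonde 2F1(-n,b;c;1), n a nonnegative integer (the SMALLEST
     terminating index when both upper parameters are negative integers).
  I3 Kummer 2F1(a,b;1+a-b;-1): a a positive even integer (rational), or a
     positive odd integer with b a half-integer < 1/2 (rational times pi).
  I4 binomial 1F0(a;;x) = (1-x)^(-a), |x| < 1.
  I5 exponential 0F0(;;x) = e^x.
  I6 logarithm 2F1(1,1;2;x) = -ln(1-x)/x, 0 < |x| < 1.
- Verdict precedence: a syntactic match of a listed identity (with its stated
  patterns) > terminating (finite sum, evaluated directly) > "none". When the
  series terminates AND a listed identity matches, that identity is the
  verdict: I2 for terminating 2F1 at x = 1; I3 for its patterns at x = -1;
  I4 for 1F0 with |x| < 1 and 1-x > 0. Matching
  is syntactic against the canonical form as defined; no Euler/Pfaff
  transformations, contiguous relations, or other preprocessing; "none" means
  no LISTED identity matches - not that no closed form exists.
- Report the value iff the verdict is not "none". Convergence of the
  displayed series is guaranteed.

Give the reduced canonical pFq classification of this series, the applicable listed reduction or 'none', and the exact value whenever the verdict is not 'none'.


With C = 2: the canonical form is 2F1(-9/8, 2; 47/8; 1). Verdict at x = 1: Gauss's theorem (I1) matches (x = 1: the Gamma ratio telescopes since c-a-b = 5 > 0 and a = 2 in Z>0). Hence: 403/320.

First insight: from the first term 2: the product of the first k integers (C = 2) is k!.
Ratio: r(k) = 1 * (k-9/8) (k+2) / [(k+47/8) (k+1)] - rational in k. x = 1; t_0 = 2; negate the roots.
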